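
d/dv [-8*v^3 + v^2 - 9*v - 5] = -24*v^2 + 2*v - 9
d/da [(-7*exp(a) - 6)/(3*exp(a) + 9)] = -5*exp(a)/(exp(a) + 3)^2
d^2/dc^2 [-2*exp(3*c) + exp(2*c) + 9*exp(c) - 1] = (-18*exp(2*c) + 4*exp(c) + 9)*exp(c)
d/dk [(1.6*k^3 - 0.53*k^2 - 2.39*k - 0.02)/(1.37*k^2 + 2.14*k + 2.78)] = (2.192*k^4 + 6.848*k^3 + 15.4841*k^2 - 2.892*k - 6.6014)/(1.8769*k^4 + 5.8636*k^3 + 12.1968*k^2 + 11.8984*k + 7.7284)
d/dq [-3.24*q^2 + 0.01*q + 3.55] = 0.01 - 6.48*q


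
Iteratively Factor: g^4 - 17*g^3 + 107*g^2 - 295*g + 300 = (g - 5)*(g^3 - 12*g^2 + 47*g - 60) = (g - 5)*(g - 4)*(g^2 - 8*g + 15) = (g - 5)*(g - 4)*(g - 3)*(g - 5)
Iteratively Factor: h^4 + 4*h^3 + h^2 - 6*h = (h + 3)*(h^3 + h^2 - 2*h) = (h - 1)*(h + 3)*(h^2 + 2*h) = h*(h - 1)*(h + 3)*(h + 2)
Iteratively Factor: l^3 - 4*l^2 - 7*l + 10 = (l - 5)*(l^2 + l - 2) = (l - 5)*(l + 2)*(l - 1)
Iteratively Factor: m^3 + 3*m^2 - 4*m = (m + 4)*(m^2 - m) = (m - 1)*(m + 4)*(m)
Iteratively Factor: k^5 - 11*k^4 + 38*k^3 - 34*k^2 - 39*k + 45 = (k - 1)*(k^4 - 10*k^3 + 28*k^2 - 6*k - 45) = (k - 3)*(k - 1)*(k^3 - 7*k^2 + 7*k + 15) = (k - 5)*(k - 3)*(k - 1)*(k^2 - 2*k - 3) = (k - 5)*(k - 3)*(k - 1)*(k + 1)*(k - 3)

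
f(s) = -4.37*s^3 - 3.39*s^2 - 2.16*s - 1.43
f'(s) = -13.11*s^2 - 6.78*s - 2.16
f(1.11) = -13.98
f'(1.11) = -25.84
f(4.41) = -451.68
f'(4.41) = -287.02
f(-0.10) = -1.24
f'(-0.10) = -1.61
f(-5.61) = 675.56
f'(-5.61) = -376.72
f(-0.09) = -1.26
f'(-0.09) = -1.66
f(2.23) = -71.57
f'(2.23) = -82.47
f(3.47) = -232.33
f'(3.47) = -183.54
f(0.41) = -3.19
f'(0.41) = -7.14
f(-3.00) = 92.53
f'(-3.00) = -99.81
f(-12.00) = 7087.69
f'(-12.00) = -1808.64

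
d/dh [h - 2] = 1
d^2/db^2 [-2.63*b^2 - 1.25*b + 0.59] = -5.26000000000000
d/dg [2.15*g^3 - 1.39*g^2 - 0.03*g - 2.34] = 6.45*g^2 - 2.78*g - 0.03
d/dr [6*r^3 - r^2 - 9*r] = 18*r^2 - 2*r - 9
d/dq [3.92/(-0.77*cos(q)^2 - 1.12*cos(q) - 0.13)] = -(6.0368*cos(q) + 4.3904)*sin(q)/(0.77*cos(q)^2 + 1.12*cos(q) + 0.13)^2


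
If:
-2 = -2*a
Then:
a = 1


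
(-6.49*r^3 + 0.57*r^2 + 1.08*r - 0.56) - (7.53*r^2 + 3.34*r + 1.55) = -6.49*r^3 - 6.96*r^2 - 2.26*r - 2.11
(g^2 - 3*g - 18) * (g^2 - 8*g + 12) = g^4 - 11*g^3 + 18*g^2 + 108*g - 216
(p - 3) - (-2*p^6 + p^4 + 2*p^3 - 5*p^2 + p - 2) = 2*p^6 - p^4 - 2*p^3 + 5*p^2 - 1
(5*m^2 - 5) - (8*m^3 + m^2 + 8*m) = -8*m^3 + 4*m^2 - 8*m - 5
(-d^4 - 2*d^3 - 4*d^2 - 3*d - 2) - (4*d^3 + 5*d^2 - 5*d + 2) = -d^4 - 6*d^3 - 9*d^2 + 2*d - 4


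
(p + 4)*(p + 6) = p^2 + 10*p + 24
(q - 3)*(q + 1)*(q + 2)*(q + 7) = q^4 + 7*q^3 - 7*q^2 - 55*q - 42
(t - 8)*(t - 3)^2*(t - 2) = t^4 - 16*t^3 + 85*t^2 - 186*t + 144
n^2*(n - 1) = n^3 - n^2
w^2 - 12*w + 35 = (w - 7)*(w - 5)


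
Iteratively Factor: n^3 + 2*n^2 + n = (n + 1)*(n^2 + n) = (n + 1)^2*(n)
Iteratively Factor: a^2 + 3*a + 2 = (a + 2)*(a + 1)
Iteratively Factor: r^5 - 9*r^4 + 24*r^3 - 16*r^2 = (r - 1)*(r^4 - 8*r^3 + 16*r^2) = (r - 4)*(r - 1)*(r^3 - 4*r^2) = r*(r - 4)*(r - 1)*(r^2 - 4*r) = r^2*(r - 4)*(r - 1)*(r - 4)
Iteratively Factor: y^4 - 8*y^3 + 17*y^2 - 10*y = (y - 2)*(y^3 - 6*y^2 + 5*y) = (y - 5)*(y - 2)*(y^2 - y) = y*(y - 5)*(y - 2)*(y - 1)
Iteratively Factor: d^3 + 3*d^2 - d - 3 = (d + 1)*(d^2 + 2*d - 3) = (d - 1)*(d + 1)*(d + 3)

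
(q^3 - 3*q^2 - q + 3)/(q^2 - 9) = (q^2 - 1)/(q + 3)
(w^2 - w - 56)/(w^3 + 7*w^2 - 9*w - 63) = (w - 8)/(w^2 - 9)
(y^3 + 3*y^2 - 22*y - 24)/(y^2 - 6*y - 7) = (y^2 + 2*y - 24)/(y - 7)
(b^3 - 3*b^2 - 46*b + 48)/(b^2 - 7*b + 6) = (b^2 - 2*b - 48)/(b - 6)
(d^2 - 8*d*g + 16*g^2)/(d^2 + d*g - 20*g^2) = (d - 4*g)/(d + 5*g)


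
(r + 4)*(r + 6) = r^2 + 10*r + 24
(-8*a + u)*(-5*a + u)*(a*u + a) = 40*a^3*u + 40*a^3 - 13*a^2*u^2 - 13*a^2*u + a*u^3 + a*u^2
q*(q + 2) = q^2 + 2*q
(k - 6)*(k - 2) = k^2 - 8*k + 12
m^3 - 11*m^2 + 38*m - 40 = (m - 5)*(m - 4)*(m - 2)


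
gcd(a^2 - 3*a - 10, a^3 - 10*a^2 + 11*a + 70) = a^2 - 3*a - 10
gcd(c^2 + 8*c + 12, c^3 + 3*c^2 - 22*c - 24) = c + 6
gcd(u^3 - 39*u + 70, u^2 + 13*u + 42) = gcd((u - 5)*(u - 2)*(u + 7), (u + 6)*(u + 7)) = u + 7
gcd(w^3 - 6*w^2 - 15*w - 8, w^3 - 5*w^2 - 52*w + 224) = w - 8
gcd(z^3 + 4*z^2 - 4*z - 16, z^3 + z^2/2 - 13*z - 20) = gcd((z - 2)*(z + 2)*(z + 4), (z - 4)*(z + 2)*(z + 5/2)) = z + 2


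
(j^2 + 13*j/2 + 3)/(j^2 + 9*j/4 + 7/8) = 4*(j + 6)/(4*j + 7)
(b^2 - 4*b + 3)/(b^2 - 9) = (b - 1)/(b + 3)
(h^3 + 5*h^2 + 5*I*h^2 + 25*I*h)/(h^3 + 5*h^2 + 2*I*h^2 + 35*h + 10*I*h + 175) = h*(h + 5*I)/(h^2 + 2*I*h + 35)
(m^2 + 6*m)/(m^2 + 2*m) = (m + 6)/(m + 2)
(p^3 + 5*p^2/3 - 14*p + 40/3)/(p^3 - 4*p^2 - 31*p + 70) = (p - 4/3)/(p - 7)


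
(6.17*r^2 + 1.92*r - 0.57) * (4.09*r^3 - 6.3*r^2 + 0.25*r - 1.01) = 25.2353*r^5 - 31.0182*r^4 - 12.8848*r^3 - 2.1607*r^2 - 2.0817*r + 0.5757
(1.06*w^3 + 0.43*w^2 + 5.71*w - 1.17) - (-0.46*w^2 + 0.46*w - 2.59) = 1.06*w^3 + 0.89*w^2 + 5.25*w + 1.42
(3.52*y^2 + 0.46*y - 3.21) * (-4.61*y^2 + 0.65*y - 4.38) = -16.2272*y^4 + 0.1674*y^3 - 0.320499999999999*y^2 - 4.1013*y + 14.0598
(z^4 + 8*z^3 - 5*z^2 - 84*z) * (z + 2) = z^5 + 10*z^4 + 11*z^3 - 94*z^2 - 168*z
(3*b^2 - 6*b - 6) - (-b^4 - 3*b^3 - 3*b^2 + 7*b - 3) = b^4 + 3*b^3 + 6*b^2 - 13*b - 3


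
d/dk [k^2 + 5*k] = 2*k + 5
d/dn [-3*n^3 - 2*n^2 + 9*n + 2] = -9*n^2 - 4*n + 9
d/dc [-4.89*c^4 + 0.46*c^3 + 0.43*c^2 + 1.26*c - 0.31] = -19.56*c^3 + 1.38*c^2 + 0.86*c + 1.26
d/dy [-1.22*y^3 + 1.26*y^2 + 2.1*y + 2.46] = -3.66*y^2 + 2.52*y + 2.1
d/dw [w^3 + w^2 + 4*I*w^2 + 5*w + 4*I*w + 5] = 3*w^2 + w*(2 + 8*I) + 5 + 4*I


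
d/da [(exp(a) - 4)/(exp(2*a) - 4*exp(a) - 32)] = (-2*(exp(a) - 4)*(exp(a) - 2) + exp(2*a) - 4*exp(a) - 32)*exp(a)/(-exp(2*a) + 4*exp(a) + 32)^2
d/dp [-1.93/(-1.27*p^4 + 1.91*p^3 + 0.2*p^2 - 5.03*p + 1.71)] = (-9.8044*p^3 + 11.0589*p^2 + 0.772*p - 9.7079)/(-1.27*p^4 + 1.91*p^3 + 0.2*p^2 - 5.03*p + 1.71)^2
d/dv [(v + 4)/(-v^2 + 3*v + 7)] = (-v^2 + 3*v + (v + 4)*(2*v - 3) + 7)/(-v^2 + 3*v + 7)^2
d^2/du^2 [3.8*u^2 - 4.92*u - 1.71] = 7.60000000000000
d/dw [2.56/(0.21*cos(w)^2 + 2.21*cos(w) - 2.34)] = (1.0752*cos(w) + 5.6576)*sin(w)/(0.21*cos(w)^2 + 2.21*cos(w) - 2.34)^2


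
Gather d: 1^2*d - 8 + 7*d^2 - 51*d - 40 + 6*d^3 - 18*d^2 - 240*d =6*d^3 - 11*d^2 - 290*d - 48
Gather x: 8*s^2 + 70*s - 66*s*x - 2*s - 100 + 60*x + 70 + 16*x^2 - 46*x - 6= 8*s^2 + 68*s + 16*x^2 + x*(14 - 66*s) - 36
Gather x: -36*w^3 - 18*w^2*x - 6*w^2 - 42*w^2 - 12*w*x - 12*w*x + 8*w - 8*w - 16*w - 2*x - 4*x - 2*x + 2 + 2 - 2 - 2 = -36*w^3 - 48*w^2 - 16*w + x*(-18*w^2 - 24*w - 8)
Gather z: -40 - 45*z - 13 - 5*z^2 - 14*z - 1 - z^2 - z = -6*z^2 - 60*z - 54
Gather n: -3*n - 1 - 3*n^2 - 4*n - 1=-3*n^2 - 7*n - 2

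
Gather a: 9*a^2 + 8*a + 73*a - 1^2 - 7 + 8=9*a^2 + 81*a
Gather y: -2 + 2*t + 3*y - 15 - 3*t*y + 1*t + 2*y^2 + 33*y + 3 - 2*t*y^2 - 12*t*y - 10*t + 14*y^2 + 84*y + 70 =-7*t + y^2*(16 - 2*t) + y*(120 - 15*t) + 56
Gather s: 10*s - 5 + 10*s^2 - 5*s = 10*s^2 + 5*s - 5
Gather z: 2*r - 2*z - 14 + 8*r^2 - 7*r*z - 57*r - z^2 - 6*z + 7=8*r^2 - 55*r - z^2 + z*(-7*r - 8) - 7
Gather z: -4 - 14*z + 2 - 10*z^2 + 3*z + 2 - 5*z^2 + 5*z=-15*z^2 - 6*z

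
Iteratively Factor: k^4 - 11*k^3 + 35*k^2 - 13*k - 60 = (k + 1)*(k^3 - 12*k^2 + 47*k - 60) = (k - 5)*(k + 1)*(k^2 - 7*k + 12) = (k - 5)*(k - 3)*(k + 1)*(k - 4)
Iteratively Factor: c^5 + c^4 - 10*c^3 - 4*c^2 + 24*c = (c + 3)*(c^4 - 2*c^3 - 4*c^2 + 8*c) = (c - 2)*(c + 3)*(c^3 - 4*c) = (c - 2)*(c + 2)*(c + 3)*(c^2 - 2*c) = c*(c - 2)*(c + 2)*(c + 3)*(c - 2)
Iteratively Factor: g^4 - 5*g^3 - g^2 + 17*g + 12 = (g + 1)*(g^3 - 6*g^2 + 5*g + 12) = (g - 4)*(g + 1)*(g^2 - 2*g - 3) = (g - 4)*(g + 1)^2*(g - 3)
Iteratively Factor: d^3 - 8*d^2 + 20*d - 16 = (d - 2)*(d^2 - 6*d + 8) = (d - 2)^2*(d - 4)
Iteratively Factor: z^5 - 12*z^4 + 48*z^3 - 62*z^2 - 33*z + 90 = (z - 3)*(z^4 - 9*z^3 + 21*z^2 + z - 30) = (z - 3)*(z + 1)*(z^3 - 10*z^2 + 31*z - 30) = (z - 3)*(z - 2)*(z + 1)*(z^2 - 8*z + 15) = (z - 3)^2*(z - 2)*(z + 1)*(z - 5)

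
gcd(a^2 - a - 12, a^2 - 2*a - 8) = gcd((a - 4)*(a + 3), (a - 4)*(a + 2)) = a - 4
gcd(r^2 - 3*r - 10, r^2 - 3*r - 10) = r^2 - 3*r - 10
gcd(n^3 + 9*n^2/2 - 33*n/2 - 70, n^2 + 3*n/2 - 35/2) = n + 5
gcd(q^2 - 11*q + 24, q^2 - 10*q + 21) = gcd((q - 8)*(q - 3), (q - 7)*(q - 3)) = q - 3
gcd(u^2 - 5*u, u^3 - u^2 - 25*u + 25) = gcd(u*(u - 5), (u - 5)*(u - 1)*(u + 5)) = u - 5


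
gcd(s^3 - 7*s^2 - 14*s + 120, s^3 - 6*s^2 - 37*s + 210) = s - 5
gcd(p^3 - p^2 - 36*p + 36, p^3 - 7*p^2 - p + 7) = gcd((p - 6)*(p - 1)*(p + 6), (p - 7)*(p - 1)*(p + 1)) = p - 1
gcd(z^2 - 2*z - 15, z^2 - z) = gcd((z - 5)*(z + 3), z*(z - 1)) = 1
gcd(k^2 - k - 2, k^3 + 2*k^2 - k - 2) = k + 1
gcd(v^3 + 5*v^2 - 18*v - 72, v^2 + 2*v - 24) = v^2 + 2*v - 24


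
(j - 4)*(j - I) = j^2 - 4*j - I*j + 4*I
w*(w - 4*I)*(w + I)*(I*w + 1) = I*w^4 + 4*w^3 + I*w^2 + 4*w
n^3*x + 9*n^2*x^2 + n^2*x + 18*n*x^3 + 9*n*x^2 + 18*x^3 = (n + 3*x)*(n + 6*x)*(n*x + x)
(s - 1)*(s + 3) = s^2 + 2*s - 3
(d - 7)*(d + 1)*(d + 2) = d^3 - 4*d^2 - 19*d - 14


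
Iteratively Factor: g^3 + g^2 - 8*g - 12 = (g + 2)*(g^2 - g - 6) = (g - 3)*(g + 2)*(g + 2)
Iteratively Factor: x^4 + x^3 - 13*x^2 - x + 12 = (x + 4)*(x^3 - 3*x^2 - x + 3) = (x - 1)*(x + 4)*(x^2 - 2*x - 3) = (x - 3)*(x - 1)*(x + 4)*(x + 1)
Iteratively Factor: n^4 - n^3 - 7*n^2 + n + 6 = (n - 3)*(n^3 + 2*n^2 - n - 2) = (n - 3)*(n + 2)*(n^2 - 1) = (n - 3)*(n + 1)*(n + 2)*(n - 1)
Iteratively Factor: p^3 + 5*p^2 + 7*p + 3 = (p + 1)*(p^2 + 4*p + 3) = (p + 1)^2*(p + 3)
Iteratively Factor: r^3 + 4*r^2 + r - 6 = (r + 3)*(r^2 + r - 2) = (r + 2)*(r + 3)*(r - 1)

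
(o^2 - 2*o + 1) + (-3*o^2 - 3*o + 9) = -2*o^2 - 5*o + 10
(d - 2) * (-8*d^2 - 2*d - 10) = -8*d^3 + 14*d^2 - 6*d + 20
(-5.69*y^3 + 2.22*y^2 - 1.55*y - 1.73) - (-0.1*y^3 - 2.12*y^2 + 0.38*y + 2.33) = -5.59*y^3 + 4.34*y^2 - 1.93*y - 4.06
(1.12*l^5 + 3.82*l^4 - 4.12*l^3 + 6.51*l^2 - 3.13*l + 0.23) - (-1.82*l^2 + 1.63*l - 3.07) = 1.12*l^5 + 3.82*l^4 - 4.12*l^3 + 8.33*l^2 - 4.76*l + 3.3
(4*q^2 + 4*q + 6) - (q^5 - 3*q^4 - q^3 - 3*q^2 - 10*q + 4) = -q^5 + 3*q^4 + q^3 + 7*q^2 + 14*q + 2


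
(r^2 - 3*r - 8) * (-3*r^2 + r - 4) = -3*r^4 + 10*r^3 + 17*r^2 + 4*r + 32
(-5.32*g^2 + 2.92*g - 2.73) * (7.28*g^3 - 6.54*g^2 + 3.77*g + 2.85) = -38.7296*g^5 + 56.0504*g^4 - 59.0276*g^3 + 13.7006*g^2 - 1.9701*g - 7.7805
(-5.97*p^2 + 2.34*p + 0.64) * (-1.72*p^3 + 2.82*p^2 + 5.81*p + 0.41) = 10.2684*p^5 - 20.8602*p^4 - 29.1877*p^3 + 12.9525*p^2 + 4.6778*p + 0.2624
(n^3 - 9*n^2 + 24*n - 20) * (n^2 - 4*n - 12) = n^5 - 13*n^4 + 48*n^3 - 8*n^2 - 208*n + 240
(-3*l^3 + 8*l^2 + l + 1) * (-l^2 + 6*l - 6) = 3*l^5 - 26*l^4 + 65*l^3 - 43*l^2 - 6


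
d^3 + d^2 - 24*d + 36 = (d - 3)*(d - 2)*(d + 6)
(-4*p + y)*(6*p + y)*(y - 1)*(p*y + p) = -24*p^3*y^2 + 24*p^3 + 2*p^2*y^3 - 2*p^2*y + p*y^4 - p*y^2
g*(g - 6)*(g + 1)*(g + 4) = g^4 - g^3 - 26*g^2 - 24*g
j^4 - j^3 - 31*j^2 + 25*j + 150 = (j - 5)*(j - 3)*(j + 2)*(j + 5)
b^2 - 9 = (b - 3)*(b + 3)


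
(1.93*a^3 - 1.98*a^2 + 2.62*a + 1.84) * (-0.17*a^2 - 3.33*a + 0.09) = -0.3281*a^5 - 6.0903*a^4 + 6.3217*a^3 - 9.2156*a^2 - 5.8914*a + 0.1656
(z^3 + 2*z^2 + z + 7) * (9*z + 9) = 9*z^4 + 27*z^3 + 27*z^2 + 72*z + 63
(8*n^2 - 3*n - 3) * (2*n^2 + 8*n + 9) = 16*n^4 + 58*n^3 + 42*n^2 - 51*n - 27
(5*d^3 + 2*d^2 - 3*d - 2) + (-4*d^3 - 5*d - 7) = d^3 + 2*d^2 - 8*d - 9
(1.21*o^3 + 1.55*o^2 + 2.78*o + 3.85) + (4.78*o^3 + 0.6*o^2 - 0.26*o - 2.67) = 5.99*o^3 + 2.15*o^2 + 2.52*o + 1.18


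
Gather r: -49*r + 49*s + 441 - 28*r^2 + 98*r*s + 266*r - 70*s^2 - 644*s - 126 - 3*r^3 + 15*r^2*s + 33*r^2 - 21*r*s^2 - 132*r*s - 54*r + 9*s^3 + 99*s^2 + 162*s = -3*r^3 + r^2*(15*s + 5) + r*(-21*s^2 - 34*s + 163) + 9*s^3 + 29*s^2 - 433*s + 315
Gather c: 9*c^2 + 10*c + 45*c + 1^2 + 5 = 9*c^2 + 55*c + 6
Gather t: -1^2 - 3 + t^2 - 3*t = t^2 - 3*t - 4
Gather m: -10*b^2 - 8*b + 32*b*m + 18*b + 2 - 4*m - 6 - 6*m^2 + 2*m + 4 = -10*b^2 + 10*b - 6*m^2 + m*(32*b - 2)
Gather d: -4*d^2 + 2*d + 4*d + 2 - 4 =-4*d^2 + 6*d - 2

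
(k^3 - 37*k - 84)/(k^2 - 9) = (k^2 - 3*k - 28)/(k - 3)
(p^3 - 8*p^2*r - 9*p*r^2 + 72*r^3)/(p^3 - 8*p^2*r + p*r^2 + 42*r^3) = (p^2 - 5*p*r - 24*r^2)/(p^2 - 5*p*r - 14*r^2)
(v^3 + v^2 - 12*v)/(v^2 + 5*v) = (v^2 + v - 12)/(v + 5)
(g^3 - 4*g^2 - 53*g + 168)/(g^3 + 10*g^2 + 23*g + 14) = (g^2 - 11*g + 24)/(g^2 + 3*g + 2)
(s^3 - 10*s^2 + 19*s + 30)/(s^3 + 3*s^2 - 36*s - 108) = (s^2 - 4*s - 5)/(s^2 + 9*s + 18)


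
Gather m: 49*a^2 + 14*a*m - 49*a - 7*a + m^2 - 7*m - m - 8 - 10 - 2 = 49*a^2 - 56*a + m^2 + m*(14*a - 8) - 20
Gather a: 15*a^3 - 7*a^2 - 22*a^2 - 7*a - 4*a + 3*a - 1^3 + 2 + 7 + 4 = 15*a^3 - 29*a^2 - 8*a + 12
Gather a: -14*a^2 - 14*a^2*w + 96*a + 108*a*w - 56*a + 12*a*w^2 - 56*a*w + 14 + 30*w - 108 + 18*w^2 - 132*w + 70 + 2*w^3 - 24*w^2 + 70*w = a^2*(-14*w - 14) + a*(12*w^2 + 52*w + 40) + 2*w^3 - 6*w^2 - 32*w - 24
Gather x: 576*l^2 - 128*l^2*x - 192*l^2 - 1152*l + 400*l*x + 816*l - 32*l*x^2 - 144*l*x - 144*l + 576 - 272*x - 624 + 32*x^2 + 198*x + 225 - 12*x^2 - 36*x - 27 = 384*l^2 - 480*l + x^2*(20 - 32*l) + x*(-128*l^2 + 256*l - 110) + 150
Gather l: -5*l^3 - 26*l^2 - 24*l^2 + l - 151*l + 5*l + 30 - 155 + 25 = -5*l^3 - 50*l^2 - 145*l - 100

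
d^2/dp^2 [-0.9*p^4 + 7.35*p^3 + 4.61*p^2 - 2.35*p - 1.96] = -10.8*p^2 + 44.1*p + 9.22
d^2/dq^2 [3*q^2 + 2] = 6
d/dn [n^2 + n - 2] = 2*n + 1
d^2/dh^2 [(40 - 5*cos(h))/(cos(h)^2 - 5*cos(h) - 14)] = 5*(-9*sin(h)^4*cos(h) + 27*sin(h)^4 - 724*sin(h)^2 - 583*cos(h) - 105*cos(3*h)/2 + cos(5*h)/2 - 67)/(sin(h)^2 + 5*cos(h) + 13)^3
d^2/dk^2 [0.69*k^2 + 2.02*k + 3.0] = 1.38000000000000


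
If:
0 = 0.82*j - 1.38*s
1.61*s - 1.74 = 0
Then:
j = 1.82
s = 1.08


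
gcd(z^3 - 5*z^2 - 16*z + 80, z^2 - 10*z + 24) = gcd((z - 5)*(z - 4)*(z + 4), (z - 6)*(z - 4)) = z - 4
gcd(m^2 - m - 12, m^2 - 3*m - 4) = m - 4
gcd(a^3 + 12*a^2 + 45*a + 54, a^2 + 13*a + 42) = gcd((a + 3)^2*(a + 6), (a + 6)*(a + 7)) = a + 6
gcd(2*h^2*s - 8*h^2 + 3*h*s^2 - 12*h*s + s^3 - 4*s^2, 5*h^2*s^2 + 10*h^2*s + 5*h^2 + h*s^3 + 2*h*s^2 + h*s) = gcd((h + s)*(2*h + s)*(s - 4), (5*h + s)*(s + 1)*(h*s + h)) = 1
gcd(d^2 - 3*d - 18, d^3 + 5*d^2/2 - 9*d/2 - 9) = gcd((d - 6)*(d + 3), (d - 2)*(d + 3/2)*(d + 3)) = d + 3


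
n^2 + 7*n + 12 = (n + 3)*(n + 4)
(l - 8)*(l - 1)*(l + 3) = l^3 - 6*l^2 - 19*l + 24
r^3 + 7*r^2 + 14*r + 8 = (r + 1)*(r + 2)*(r + 4)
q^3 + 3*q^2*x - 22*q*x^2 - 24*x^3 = (q - 4*x)*(q + x)*(q + 6*x)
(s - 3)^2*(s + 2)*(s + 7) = s^4 + 3*s^3 - 31*s^2 - 3*s + 126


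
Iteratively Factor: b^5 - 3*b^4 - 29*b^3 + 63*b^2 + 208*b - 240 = (b - 1)*(b^4 - 2*b^3 - 31*b^2 + 32*b + 240) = (b - 1)*(b + 3)*(b^3 - 5*b^2 - 16*b + 80) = (b - 5)*(b - 1)*(b + 3)*(b^2 - 16) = (b - 5)*(b - 4)*(b - 1)*(b + 3)*(b + 4)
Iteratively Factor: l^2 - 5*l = (l - 5)*(l)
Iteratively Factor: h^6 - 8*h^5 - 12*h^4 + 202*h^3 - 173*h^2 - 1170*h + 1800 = (h - 2)*(h^5 - 6*h^4 - 24*h^3 + 154*h^2 + 135*h - 900) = (h - 5)*(h - 2)*(h^4 - h^3 - 29*h^2 + 9*h + 180) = (h - 5)*(h - 2)*(h + 3)*(h^3 - 4*h^2 - 17*h + 60) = (h - 5)^2*(h - 2)*(h + 3)*(h^2 + h - 12) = (h - 5)^2*(h - 2)*(h + 3)*(h + 4)*(h - 3)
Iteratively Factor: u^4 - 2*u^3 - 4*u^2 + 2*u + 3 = (u - 1)*(u^3 - u^2 - 5*u - 3) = (u - 1)*(u + 1)*(u^2 - 2*u - 3) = (u - 3)*(u - 1)*(u + 1)*(u + 1)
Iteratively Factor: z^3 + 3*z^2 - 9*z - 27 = (z + 3)*(z^2 - 9) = (z + 3)^2*(z - 3)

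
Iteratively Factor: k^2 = (k)*(k)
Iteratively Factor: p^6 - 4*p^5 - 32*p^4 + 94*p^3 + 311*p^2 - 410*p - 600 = (p - 2)*(p^5 - 2*p^4 - 36*p^3 + 22*p^2 + 355*p + 300) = (p - 2)*(p + 1)*(p^4 - 3*p^3 - 33*p^2 + 55*p + 300) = (p - 5)*(p - 2)*(p + 1)*(p^3 + 2*p^2 - 23*p - 60) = (p - 5)^2*(p - 2)*(p + 1)*(p^2 + 7*p + 12) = (p - 5)^2*(p - 2)*(p + 1)*(p + 3)*(p + 4)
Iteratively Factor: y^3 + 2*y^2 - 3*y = (y)*(y^2 + 2*y - 3) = y*(y + 3)*(y - 1)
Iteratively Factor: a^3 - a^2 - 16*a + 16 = (a - 4)*(a^2 + 3*a - 4) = (a - 4)*(a - 1)*(a + 4)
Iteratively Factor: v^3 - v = (v)*(v^2 - 1) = v*(v - 1)*(v + 1)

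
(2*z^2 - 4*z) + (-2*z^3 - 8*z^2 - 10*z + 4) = -2*z^3 - 6*z^2 - 14*z + 4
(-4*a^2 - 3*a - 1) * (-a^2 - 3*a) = 4*a^4 + 15*a^3 + 10*a^2 + 3*a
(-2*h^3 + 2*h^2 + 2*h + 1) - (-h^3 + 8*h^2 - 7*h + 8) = -h^3 - 6*h^2 + 9*h - 7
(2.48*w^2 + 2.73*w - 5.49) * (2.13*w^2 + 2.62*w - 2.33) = 5.2824*w^4 + 12.3125*w^3 - 10.3195*w^2 - 20.7447*w + 12.7917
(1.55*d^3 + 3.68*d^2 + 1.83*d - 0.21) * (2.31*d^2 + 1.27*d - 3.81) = 3.5805*d^5 + 10.4693*d^4 + 2.9954*d^3 - 12.1818*d^2 - 7.239*d + 0.8001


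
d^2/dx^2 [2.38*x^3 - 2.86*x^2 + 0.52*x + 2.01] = 14.28*x - 5.72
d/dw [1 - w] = -1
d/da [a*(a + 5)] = 2*a + 5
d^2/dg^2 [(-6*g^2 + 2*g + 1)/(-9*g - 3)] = 2/(27*g^3 + 27*g^2 + 9*g + 1)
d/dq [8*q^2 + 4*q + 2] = 16*q + 4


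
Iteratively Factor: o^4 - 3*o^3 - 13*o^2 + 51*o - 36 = (o + 4)*(o^3 - 7*o^2 + 15*o - 9) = (o - 3)*(o + 4)*(o^2 - 4*o + 3) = (o - 3)^2*(o + 4)*(o - 1)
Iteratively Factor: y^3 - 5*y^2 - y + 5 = (y - 5)*(y^2 - 1) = (y - 5)*(y - 1)*(y + 1)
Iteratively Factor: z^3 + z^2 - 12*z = (z + 4)*(z^2 - 3*z) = z*(z + 4)*(z - 3)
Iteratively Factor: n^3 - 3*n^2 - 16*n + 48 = (n - 4)*(n^2 + n - 12) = (n - 4)*(n + 4)*(n - 3)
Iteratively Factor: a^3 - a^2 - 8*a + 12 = (a - 2)*(a^2 + a - 6) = (a - 2)*(a + 3)*(a - 2)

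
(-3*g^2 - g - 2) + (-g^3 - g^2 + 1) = -g^3 - 4*g^2 - g - 1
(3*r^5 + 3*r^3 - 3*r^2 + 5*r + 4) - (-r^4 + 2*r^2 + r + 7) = 3*r^5 + r^4 + 3*r^3 - 5*r^2 + 4*r - 3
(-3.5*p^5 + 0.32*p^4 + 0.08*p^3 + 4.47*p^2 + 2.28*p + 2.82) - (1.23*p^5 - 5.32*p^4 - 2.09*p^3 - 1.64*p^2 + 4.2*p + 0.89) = -4.73*p^5 + 5.64*p^4 + 2.17*p^3 + 6.11*p^2 - 1.92*p + 1.93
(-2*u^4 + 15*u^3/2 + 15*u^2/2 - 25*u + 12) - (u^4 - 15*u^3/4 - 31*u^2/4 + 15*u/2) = -3*u^4 + 45*u^3/4 + 61*u^2/4 - 65*u/2 + 12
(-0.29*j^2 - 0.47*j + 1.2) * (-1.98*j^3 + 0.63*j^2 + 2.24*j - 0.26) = 0.5742*j^5 + 0.7479*j^4 - 3.3217*j^3 - 0.2214*j^2 + 2.8102*j - 0.312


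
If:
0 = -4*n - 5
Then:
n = -5/4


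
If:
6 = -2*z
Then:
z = -3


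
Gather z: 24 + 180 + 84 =288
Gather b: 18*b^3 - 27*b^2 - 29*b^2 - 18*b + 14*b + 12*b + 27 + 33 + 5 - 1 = 18*b^3 - 56*b^2 + 8*b + 64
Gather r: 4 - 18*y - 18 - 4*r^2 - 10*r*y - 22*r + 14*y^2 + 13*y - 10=-4*r^2 + r*(-10*y - 22) + 14*y^2 - 5*y - 24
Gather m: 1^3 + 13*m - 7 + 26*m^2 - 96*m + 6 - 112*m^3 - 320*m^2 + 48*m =-112*m^3 - 294*m^2 - 35*m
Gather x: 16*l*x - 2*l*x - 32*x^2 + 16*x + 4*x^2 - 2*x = -28*x^2 + x*(14*l + 14)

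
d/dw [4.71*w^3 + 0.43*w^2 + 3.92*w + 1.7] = 14.13*w^2 + 0.86*w + 3.92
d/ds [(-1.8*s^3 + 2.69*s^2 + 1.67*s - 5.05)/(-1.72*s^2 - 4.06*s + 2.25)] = (3.096*s^4 + 14.616*s^3 - 20.199*s^2 - 5.267*s - 16.7455)/(2.9584*s^4 + 13.9664*s^3 + 8.7436*s^2 - 18.27*s + 5.0625)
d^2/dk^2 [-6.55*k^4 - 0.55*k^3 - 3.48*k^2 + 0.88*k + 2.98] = -78.6*k^2 - 3.3*k - 6.96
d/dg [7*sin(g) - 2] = 7*cos(g)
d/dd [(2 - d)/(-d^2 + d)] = (-d^2 + 4*d - 2)/(d^2*(d^2 - 2*d + 1))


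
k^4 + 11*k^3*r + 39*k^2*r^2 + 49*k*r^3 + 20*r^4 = (k + r)^2*(k + 4*r)*(k + 5*r)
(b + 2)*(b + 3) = b^2 + 5*b + 6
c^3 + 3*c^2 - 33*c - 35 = (c - 5)*(c + 1)*(c + 7)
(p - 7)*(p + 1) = p^2 - 6*p - 7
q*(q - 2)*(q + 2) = q^3 - 4*q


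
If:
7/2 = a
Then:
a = 7/2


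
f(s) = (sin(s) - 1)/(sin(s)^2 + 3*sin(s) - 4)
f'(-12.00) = -0.04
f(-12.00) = 0.22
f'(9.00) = 0.05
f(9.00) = 0.23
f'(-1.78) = 0.02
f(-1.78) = 0.33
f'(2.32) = 0.03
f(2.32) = 0.21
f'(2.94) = 0.06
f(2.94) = 0.24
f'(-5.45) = -0.03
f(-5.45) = 0.21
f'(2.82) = 0.05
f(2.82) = 0.23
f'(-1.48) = -0.01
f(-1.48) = 0.33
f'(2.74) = 0.05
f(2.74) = 0.23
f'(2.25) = 0.03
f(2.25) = 0.21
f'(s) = (-2*sin(s)*cos(s) - 3*cos(s))*(sin(s) - 1)/(sin(s)^2 + 3*sin(s) - 4)^2 + cos(s)/(sin(s)^2 + 3*sin(s) - 4) = -cos(s)/(sin(s) + 4)^2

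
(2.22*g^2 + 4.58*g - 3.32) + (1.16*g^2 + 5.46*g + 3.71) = 3.38*g^2 + 10.04*g + 0.39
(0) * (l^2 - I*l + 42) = 0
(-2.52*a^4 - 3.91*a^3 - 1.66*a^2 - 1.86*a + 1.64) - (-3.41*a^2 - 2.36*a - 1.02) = -2.52*a^4 - 3.91*a^3 + 1.75*a^2 + 0.5*a + 2.66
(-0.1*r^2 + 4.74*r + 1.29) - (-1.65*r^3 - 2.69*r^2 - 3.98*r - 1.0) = 1.65*r^3 + 2.59*r^2 + 8.72*r + 2.29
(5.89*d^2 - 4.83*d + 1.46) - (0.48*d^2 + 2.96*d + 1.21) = 5.41*d^2 - 7.79*d + 0.25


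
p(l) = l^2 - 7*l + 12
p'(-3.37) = -13.74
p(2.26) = 1.29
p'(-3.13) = -13.26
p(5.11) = 2.34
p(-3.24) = 45.18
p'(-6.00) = -19.00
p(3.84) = -0.13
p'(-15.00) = -37.00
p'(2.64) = -1.72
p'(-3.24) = -13.48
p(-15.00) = 342.00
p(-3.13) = 43.71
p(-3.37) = 46.95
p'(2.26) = -2.48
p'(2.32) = -2.36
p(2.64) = 0.49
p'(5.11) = 3.22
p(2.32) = 1.14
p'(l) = 2*l - 7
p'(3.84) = 0.68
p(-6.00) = 90.00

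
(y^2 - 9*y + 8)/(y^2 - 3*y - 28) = (-y^2 + 9*y - 8)/(-y^2 + 3*y + 28)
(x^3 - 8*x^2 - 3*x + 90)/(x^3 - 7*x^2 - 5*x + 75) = (x - 6)/(x - 5)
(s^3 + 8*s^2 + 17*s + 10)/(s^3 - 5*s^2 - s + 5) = (s^2 + 7*s + 10)/(s^2 - 6*s + 5)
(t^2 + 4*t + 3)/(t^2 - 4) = (t^2 + 4*t + 3)/(t^2 - 4)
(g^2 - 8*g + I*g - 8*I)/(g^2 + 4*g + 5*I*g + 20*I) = (g^2 + g*(-8 + I) - 8*I)/(g^2 + g*(4 + 5*I) + 20*I)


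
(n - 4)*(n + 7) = n^2 + 3*n - 28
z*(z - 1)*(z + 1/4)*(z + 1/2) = z^4 - z^3/4 - 5*z^2/8 - z/8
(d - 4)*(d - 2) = d^2 - 6*d + 8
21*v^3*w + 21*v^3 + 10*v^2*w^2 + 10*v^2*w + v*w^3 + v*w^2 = (3*v + w)*(7*v + w)*(v*w + v)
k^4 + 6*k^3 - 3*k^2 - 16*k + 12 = (k - 1)^2*(k + 2)*(k + 6)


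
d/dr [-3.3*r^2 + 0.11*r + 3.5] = 0.11 - 6.6*r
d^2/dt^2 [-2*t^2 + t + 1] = -4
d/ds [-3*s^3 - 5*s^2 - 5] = s*(-9*s - 10)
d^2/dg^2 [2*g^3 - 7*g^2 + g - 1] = 12*g - 14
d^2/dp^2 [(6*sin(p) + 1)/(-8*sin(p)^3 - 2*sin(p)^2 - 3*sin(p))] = (1536*sin(p)^4 + 2208*sin(p)^3 - 2344*sin(p)^2 - 3332*sin(p) + 597/sin(p) - 489/(2*sin(p)^2) - 84*sin(3*p)^2/sin(p)^3 + 209*sin(3*p)/(2*sin(p)^3) - 21*sin(5*p)/sin(p)^3 - 18/sin(p)^3)/(8*sin(p)^2 + 2*sin(p) + 3)^3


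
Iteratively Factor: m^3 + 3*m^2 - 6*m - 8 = (m + 4)*(m^2 - m - 2) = (m + 1)*(m + 4)*(m - 2)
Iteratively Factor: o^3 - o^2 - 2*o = (o + 1)*(o^2 - 2*o) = (o - 2)*(o + 1)*(o)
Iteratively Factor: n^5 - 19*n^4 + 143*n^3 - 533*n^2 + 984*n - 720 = (n - 5)*(n^4 - 14*n^3 + 73*n^2 - 168*n + 144) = (n - 5)*(n - 3)*(n^3 - 11*n^2 + 40*n - 48) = (n - 5)*(n - 4)*(n - 3)*(n^2 - 7*n + 12) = (n - 5)*(n - 4)^2*(n - 3)*(n - 3)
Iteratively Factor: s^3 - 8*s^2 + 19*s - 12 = (s - 4)*(s^2 - 4*s + 3) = (s - 4)*(s - 3)*(s - 1)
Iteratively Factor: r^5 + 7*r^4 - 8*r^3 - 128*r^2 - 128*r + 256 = (r - 1)*(r^4 + 8*r^3 - 128*r - 256) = (r - 1)*(r + 4)*(r^3 + 4*r^2 - 16*r - 64) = (r - 4)*(r - 1)*(r + 4)*(r^2 + 8*r + 16) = (r - 4)*(r - 1)*(r + 4)^2*(r + 4)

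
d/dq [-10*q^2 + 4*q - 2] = 4 - 20*q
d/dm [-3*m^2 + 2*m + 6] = 2 - 6*m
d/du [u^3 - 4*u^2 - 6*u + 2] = 3*u^2 - 8*u - 6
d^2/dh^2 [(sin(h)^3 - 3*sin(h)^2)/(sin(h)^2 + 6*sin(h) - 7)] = (-sin(h)^6 - 19*sin(h)^5 - 167*sin(h)^4 + 487*sin(h)^3 - 210*sin(h)^2 + 294)/((sin(h) - 1)^2*(sin(h) + 7)^3)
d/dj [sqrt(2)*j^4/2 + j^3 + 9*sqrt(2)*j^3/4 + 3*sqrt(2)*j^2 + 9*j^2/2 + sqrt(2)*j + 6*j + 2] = 2*sqrt(2)*j^3 + 3*j^2 + 27*sqrt(2)*j^2/4 + 6*sqrt(2)*j + 9*j + sqrt(2) + 6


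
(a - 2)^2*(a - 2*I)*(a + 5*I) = a^4 - 4*a^3 + 3*I*a^3 + 14*a^2 - 12*I*a^2 - 40*a + 12*I*a + 40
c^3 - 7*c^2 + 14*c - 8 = (c - 4)*(c - 2)*(c - 1)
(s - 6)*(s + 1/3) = s^2 - 17*s/3 - 2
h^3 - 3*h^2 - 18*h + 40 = (h - 5)*(h - 2)*(h + 4)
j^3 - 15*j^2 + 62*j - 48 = (j - 8)*(j - 6)*(j - 1)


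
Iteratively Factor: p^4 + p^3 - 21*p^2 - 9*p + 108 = (p + 4)*(p^3 - 3*p^2 - 9*p + 27) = (p - 3)*(p + 4)*(p^2 - 9) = (p - 3)^2*(p + 4)*(p + 3)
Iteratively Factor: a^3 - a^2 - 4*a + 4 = (a - 2)*(a^2 + a - 2) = (a - 2)*(a - 1)*(a + 2)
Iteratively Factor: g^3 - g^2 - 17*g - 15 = (g + 3)*(g^2 - 4*g - 5) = (g - 5)*(g + 3)*(g + 1)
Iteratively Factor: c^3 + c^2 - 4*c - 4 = (c + 2)*(c^2 - c - 2) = (c + 1)*(c + 2)*(c - 2)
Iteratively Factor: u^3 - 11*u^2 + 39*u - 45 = (u - 3)*(u^2 - 8*u + 15) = (u - 5)*(u - 3)*(u - 3)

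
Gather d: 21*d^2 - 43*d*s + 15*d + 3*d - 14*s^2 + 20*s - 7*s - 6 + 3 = 21*d^2 + d*(18 - 43*s) - 14*s^2 + 13*s - 3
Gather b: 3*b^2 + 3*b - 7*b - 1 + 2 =3*b^2 - 4*b + 1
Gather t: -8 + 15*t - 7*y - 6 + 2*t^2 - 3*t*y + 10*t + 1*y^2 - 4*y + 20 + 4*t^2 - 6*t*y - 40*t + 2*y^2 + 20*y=6*t^2 + t*(-9*y - 15) + 3*y^2 + 9*y + 6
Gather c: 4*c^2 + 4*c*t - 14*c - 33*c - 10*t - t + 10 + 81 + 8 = 4*c^2 + c*(4*t - 47) - 11*t + 99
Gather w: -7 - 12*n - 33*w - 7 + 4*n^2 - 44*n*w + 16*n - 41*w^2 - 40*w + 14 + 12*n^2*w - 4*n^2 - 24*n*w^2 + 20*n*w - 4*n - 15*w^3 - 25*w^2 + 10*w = -15*w^3 + w^2*(-24*n - 66) + w*(12*n^2 - 24*n - 63)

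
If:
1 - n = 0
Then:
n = 1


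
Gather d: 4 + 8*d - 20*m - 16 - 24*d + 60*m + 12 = -16*d + 40*m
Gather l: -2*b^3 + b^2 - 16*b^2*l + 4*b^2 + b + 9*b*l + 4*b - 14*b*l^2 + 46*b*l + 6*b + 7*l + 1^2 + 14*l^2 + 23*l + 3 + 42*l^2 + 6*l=-2*b^3 + 5*b^2 + 11*b + l^2*(56 - 14*b) + l*(-16*b^2 + 55*b + 36) + 4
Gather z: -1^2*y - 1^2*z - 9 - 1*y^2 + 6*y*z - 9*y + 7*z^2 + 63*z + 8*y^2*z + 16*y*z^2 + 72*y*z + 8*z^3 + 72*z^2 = -y^2 - 10*y + 8*z^3 + z^2*(16*y + 79) + z*(8*y^2 + 78*y + 62) - 9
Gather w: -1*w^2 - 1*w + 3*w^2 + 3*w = 2*w^2 + 2*w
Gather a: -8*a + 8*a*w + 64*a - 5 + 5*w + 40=a*(8*w + 56) + 5*w + 35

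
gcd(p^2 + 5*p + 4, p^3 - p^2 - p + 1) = p + 1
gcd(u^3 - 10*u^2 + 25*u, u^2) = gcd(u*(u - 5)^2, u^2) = u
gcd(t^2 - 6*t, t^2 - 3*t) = t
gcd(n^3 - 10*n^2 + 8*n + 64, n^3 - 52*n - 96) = n^2 - 6*n - 16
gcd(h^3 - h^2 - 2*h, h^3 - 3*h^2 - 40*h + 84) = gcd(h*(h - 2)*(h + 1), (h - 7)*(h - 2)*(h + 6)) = h - 2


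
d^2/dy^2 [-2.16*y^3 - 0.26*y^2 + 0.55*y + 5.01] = -12.96*y - 0.52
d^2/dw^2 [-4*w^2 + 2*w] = -8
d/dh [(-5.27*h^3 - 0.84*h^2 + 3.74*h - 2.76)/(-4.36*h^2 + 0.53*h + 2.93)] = (22.9772*h^4 - 5.5862*h^3 - 30.4621*h^2 - 28.9896*h + 12.421)/(19.0096*h^4 - 4.6216*h^3 - 25.2687*h^2 + 3.1058*h + 8.5849)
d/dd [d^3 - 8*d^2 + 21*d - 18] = 3*d^2 - 16*d + 21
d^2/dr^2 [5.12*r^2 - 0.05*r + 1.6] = 10.2400000000000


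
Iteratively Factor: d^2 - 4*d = (d - 4)*(d)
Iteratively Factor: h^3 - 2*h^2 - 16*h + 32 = (h + 4)*(h^2 - 6*h + 8) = (h - 2)*(h + 4)*(h - 4)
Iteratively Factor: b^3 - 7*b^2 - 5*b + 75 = (b + 3)*(b^2 - 10*b + 25) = (b - 5)*(b + 3)*(b - 5)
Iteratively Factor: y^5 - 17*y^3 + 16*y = (y - 4)*(y^4 + 4*y^3 - y^2 - 4*y) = (y - 4)*(y + 1)*(y^3 + 3*y^2 - 4*y) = (y - 4)*(y - 1)*(y + 1)*(y^2 + 4*y) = (y - 4)*(y - 1)*(y + 1)*(y + 4)*(y)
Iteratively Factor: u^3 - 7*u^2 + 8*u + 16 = (u + 1)*(u^2 - 8*u + 16) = (u - 4)*(u + 1)*(u - 4)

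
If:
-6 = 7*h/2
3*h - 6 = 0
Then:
No Solution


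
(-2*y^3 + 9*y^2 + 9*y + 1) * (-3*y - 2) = 6*y^4 - 23*y^3 - 45*y^2 - 21*y - 2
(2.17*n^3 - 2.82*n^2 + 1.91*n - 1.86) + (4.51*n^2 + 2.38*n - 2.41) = 2.17*n^3 + 1.69*n^2 + 4.29*n - 4.27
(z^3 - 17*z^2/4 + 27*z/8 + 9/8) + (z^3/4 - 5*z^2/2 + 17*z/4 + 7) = 5*z^3/4 - 27*z^2/4 + 61*z/8 + 65/8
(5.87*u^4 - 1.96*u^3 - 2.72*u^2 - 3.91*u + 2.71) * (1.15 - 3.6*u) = -21.132*u^5 + 13.8065*u^4 + 7.538*u^3 + 10.948*u^2 - 14.2525*u + 3.1165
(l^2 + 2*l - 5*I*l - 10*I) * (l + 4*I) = l^3 + 2*l^2 - I*l^2 + 20*l - 2*I*l + 40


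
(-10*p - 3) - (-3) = -10*p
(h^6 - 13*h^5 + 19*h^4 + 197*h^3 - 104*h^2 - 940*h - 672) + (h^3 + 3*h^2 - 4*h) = h^6 - 13*h^5 + 19*h^4 + 198*h^3 - 101*h^2 - 944*h - 672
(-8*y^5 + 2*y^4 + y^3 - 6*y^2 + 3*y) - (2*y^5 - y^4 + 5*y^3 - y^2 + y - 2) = -10*y^5 + 3*y^4 - 4*y^3 - 5*y^2 + 2*y + 2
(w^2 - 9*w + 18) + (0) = w^2 - 9*w + 18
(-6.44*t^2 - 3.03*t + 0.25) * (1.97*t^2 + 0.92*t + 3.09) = -12.6868*t^4 - 11.8939*t^3 - 22.1947*t^2 - 9.1327*t + 0.7725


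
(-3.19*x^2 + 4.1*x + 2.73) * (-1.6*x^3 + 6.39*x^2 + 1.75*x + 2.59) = 5.104*x^5 - 26.9441*x^4 + 16.2485*x^3 + 16.3576*x^2 + 15.3965*x + 7.0707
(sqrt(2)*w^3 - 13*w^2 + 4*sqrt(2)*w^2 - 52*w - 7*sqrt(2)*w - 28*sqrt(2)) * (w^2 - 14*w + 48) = sqrt(2)*w^5 - 10*sqrt(2)*w^4 - 13*w^4 - 15*sqrt(2)*w^3 + 130*w^3 + 104*w^2 + 262*sqrt(2)*w^2 - 2496*w + 56*sqrt(2)*w - 1344*sqrt(2)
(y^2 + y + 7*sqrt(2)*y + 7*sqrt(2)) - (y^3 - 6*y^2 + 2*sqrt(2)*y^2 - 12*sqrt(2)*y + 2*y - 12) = -y^3 - 2*sqrt(2)*y^2 + 7*y^2 - y + 19*sqrt(2)*y + 7*sqrt(2) + 12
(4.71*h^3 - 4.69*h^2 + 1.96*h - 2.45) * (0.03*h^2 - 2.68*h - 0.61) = 0.1413*h^5 - 12.7635*h^4 + 9.7549*h^3 - 2.4654*h^2 + 5.3704*h + 1.4945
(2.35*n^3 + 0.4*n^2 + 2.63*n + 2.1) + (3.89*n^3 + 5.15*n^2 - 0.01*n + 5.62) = 6.24*n^3 + 5.55*n^2 + 2.62*n + 7.72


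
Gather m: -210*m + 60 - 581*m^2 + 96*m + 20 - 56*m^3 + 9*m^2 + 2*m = -56*m^3 - 572*m^2 - 112*m + 80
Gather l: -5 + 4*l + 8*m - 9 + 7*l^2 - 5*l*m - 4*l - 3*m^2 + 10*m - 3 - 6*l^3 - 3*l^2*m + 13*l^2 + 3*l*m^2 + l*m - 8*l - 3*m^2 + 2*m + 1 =-6*l^3 + l^2*(20 - 3*m) + l*(3*m^2 - 4*m - 8) - 6*m^2 + 20*m - 16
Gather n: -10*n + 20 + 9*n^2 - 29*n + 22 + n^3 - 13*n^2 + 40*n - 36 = n^3 - 4*n^2 + n + 6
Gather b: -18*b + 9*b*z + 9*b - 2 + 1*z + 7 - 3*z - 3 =b*(9*z - 9) - 2*z + 2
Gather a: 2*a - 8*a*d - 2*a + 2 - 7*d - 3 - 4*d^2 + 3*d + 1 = -8*a*d - 4*d^2 - 4*d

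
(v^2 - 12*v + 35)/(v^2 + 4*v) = (v^2 - 12*v + 35)/(v*(v + 4))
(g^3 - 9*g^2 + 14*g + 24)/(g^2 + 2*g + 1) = (g^2 - 10*g + 24)/(g + 1)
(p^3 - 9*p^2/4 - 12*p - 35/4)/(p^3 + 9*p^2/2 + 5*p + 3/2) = (4*p^2 - 13*p - 35)/(2*(2*p^2 + 7*p + 3))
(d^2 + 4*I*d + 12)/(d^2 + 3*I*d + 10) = (d + 6*I)/(d + 5*I)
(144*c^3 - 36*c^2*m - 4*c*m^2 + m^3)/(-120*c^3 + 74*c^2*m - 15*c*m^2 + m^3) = (-6*c - m)/(5*c - m)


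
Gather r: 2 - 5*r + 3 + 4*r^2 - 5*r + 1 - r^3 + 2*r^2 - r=-r^3 + 6*r^2 - 11*r + 6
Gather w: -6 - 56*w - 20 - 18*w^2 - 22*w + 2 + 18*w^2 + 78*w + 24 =0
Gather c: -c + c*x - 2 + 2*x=c*(x - 1) + 2*x - 2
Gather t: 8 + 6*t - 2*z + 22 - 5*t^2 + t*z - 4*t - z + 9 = -5*t^2 + t*(z + 2) - 3*z + 39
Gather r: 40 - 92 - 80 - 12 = -144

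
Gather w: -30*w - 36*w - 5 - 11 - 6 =-66*w - 22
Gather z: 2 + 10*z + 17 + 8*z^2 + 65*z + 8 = 8*z^2 + 75*z + 27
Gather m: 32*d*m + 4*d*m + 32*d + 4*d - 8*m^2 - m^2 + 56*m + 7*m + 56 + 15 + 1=36*d - 9*m^2 + m*(36*d + 63) + 72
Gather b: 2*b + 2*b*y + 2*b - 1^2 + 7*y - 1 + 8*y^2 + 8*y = b*(2*y + 4) + 8*y^2 + 15*y - 2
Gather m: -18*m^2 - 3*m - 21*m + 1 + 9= -18*m^2 - 24*m + 10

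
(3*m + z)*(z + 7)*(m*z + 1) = 3*m^2*z^2 + 21*m^2*z + m*z^3 + 7*m*z^2 + 3*m*z + 21*m + z^2 + 7*z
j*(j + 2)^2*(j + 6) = j^4 + 10*j^3 + 28*j^2 + 24*j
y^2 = y^2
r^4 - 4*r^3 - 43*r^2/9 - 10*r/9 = r*(r - 5)*(r + 1/3)*(r + 2/3)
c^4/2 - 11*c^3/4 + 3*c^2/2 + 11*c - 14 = (c/2 + 1)*(c - 7/2)*(c - 2)^2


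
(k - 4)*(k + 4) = k^2 - 16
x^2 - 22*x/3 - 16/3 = (x - 8)*(x + 2/3)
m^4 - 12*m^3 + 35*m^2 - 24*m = m*(m - 8)*(m - 3)*(m - 1)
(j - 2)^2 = j^2 - 4*j + 4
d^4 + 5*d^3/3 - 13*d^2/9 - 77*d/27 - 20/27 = (d - 4/3)*(d + 1/3)*(d + 1)*(d + 5/3)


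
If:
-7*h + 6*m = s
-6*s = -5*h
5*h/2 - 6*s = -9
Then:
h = 18/5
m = 47/10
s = 3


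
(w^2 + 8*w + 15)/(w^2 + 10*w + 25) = (w + 3)/(w + 5)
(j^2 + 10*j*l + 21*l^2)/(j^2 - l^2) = (j^2 + 10*j*l + 21*l^2)/(j^2 - l^2)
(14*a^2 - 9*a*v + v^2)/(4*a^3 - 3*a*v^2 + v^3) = (-7*a + v)/(-2*a^2 - a*v + v^2)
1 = 1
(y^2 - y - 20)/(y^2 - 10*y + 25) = (y + 4)/(y - 5)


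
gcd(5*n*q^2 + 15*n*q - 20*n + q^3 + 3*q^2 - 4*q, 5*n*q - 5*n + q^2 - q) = 5*n*q - 5*n + q^2 - q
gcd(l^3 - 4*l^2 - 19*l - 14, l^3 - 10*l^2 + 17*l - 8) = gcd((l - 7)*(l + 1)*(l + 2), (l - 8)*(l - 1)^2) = 1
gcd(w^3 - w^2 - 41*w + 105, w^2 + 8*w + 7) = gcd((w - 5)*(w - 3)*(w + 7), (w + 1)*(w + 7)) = w + 7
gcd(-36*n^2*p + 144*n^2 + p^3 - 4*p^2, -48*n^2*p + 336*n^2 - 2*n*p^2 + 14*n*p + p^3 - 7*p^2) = 6*n + p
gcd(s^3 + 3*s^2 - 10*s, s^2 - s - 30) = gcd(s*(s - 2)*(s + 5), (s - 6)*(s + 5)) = s + 5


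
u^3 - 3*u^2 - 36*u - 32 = (u - 8)*(u + 1)*(u + 4)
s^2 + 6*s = s*(s + 6)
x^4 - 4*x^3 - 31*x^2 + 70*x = x*(x - 7)*(x - 2)*(x + 5)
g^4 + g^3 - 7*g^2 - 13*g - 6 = (g - 3)*(g + 1)^2*(g + 2)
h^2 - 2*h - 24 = (h - 6)*(h + 4)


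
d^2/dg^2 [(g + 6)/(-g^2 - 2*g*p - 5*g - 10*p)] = 2*(-(g + 6)*(2*g + 2*p + 5)^2 + (3*g + 2*p + 11)*(g^2 + 2*g*p + 5*g + 10*p))/(g^2 + 2*g*p + 5*g + 10*p)^3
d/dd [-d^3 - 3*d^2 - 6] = 3*d*(-d - 2)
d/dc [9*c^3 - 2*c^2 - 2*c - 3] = 27*c^2 - 4*c - 2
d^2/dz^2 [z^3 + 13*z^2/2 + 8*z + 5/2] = 6*z + 13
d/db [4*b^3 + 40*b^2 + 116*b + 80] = 12*b^2 + 80*b + 116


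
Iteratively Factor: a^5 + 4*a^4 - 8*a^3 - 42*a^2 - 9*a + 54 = (a + 2)*(a^4 + 2*a^3 - 12*a^2 - 18*a + 27) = (a - 1)*(a + 2)*(a^3 + 3*a^2 - 9*a - 27) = (a - 1)*(a + 2)*(a + 3)*(a^2 - 9) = (a - 3)*(a - 1)*(a + 2)*(a + 3)*(a + 3)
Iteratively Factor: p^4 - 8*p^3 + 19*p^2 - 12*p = (p)*(p^3 - 8*p^2 + 19*p - 12) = p*(p - 4)*(p^2 - 4*p + 3) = p*(p - 4)*(p - 3)*(p - 1)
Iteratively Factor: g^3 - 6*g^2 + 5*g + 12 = (g - 4)*(g^2 - 2*g - 3) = (g - 4)*(g + 1)*(g - 3)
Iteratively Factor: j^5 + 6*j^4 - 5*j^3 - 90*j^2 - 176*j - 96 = (j - 4)*(j^4 + 10*j^3 + 35*j^2 + 50*j + 24) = (j - 4)*(j + 1)*(j^3 + 9*j^2 + 26*j + 24) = (j - 4)*(j + 1)*(j + 2)*(j^2 + 7*j + 12) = (j - 4)*(j + 1)*(j + 2)*(j + 4)*(j + 3)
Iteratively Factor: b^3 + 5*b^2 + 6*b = (b + 2)*(b^2 + 3*b) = (b + 2)*(b + 3)*(b)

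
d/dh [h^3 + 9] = 3*h^2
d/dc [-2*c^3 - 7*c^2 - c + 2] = -6*c^2 - 14*c - 1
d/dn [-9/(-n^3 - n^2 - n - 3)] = 9*(-3*n^2 - 2*n - 1)/(n^3 + n^2 + n + 3)^2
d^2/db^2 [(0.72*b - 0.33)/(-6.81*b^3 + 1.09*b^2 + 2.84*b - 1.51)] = (-200.344752*b^5 + 215.716284*b^4 - 68.753952*b^3 + 52.90443*b^2 - 21.341538*b + 0.234294)/(315.821241*b^9 - 151.649847*b^8 - 370.851489*b^7 + 335.27492*b^6 + 87.406122*b^5 - 196.216443*b^4 + 51.722275*b^3 + 29.081241*b^2 - 19.426452*b + 3.442951)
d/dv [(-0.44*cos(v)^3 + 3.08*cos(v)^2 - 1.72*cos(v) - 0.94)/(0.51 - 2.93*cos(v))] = (-2.5784*cos(v)^3 + 9.6976*cos(v)^2 - 3.1416*cos(v) + 3.6314)*sin(v)/(8.5849*cos(v)^2 - 2.9886*cos(v) + 0.2601)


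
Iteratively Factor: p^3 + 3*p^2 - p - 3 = (p + 3)*(p^2 - 1) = (p - 1)*(p + 3)*(p + 1)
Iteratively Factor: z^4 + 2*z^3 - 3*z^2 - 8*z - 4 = (z + 1)*(z^3 + z^2 - 4*z - 4) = (z - 2)*(z + 1)*(z^2 + 3*z + 2) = (z - 2)*(z + 1)*(z + 2)*(z + 1)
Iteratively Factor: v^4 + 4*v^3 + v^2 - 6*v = (v)*(v^3 + 4*v^2 + v - 6) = v*(v + 3)*(v^2 + v - 2) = v*(v + 2)*(v + 3)*(v - 1)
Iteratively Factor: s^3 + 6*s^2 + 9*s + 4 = (s + 4)*(s^2 + 2*s + 1) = (s + 1)*(s + 4)*(s + 1)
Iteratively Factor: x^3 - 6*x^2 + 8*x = (x - 2)*(x^2 - 4*x) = (x - 4)*(x - 2)*(x)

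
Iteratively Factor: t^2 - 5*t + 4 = (t - 4)*(t - 1)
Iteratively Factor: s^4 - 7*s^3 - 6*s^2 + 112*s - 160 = (s + 4)*(s^3 - 11*s^2 + 38*s - 40) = (s - 4)*(s + 4)*(s^2 - 7*s + 10) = (s - 4)*(s - 2)*(s + 4)*(s - 5)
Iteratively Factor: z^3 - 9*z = (z)*(z^2 - 9) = z*(z - 3)*(z + 3)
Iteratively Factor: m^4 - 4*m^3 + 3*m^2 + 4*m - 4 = (m - 1)*(m^3 - 3*m^2 + 4) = (m - 2)*(m - 1)*(m^2 - m - 2) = (m - 2)*(m - 1)*(m + 1)*(m - 2)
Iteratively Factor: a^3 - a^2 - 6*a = (a - 3)*(a^2 + 2*a) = (a - 3)*(a + 2)*(a)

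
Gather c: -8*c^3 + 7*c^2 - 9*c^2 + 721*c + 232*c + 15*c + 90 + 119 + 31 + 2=-8*c^3 - 2*c^2 + 968*c + 242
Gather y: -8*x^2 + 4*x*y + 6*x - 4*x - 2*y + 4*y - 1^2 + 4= -8*x^2 + 2*x + y*(4*x + 2) + 3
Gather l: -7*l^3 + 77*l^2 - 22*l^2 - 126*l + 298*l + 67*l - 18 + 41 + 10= -7*l^3 + 55*l^2 + 239*l + 33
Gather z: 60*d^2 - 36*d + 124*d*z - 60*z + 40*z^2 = 60*d^2 - 36*d + 40*z^2 + z*(124*d - 60)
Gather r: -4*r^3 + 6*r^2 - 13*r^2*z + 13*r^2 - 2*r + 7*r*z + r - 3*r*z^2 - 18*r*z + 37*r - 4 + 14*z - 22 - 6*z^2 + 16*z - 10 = -4*r^3 + r^2*(19 - 13*z) + r*(-3*z^2 - 11*z + 36) - 6*z^2 + 30*z - 36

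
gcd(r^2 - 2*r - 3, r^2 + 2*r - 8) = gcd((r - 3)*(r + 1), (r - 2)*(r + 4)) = 1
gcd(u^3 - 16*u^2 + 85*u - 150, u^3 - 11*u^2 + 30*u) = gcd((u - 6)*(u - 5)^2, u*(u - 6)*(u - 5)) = u^2 - 11*u + 30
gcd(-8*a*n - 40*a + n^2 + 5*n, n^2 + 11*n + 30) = n + 5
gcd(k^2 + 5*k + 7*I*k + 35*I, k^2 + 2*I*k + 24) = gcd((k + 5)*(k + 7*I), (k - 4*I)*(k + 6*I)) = 1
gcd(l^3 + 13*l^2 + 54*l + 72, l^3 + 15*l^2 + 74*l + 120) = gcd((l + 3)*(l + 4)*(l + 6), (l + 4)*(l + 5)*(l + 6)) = l^2 + 10*l + 24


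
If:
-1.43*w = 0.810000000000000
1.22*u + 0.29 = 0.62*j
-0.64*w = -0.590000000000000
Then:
No Solution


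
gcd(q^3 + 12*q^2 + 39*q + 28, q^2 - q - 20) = q + 4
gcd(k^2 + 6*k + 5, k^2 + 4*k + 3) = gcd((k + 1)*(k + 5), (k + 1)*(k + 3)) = k + 1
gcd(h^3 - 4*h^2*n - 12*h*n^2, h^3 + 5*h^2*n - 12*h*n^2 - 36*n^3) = h + 2*n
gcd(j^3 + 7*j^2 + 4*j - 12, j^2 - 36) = j + 6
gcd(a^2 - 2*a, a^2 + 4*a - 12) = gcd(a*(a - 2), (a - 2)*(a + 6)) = a - 2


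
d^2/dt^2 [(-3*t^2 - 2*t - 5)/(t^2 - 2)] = 2*(-2*t^3 - 33*t^2 - 12*t - 22)/(t^6 - 6*t^4 + 12*t^2 - 8)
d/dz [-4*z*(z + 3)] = -8*z - 12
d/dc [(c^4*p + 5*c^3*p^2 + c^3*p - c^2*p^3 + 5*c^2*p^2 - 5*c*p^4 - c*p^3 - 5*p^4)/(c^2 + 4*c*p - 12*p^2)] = p*(2*c^5 + 17*c^4*p + c^4 - 8*c^3*p^2 + 8*c^3*p - 179*c^2*p^3 - 15*c^2*p^2 + 24*c*p^4 - 110*c*p^3 + 60*p^5 + 32*p^4)/(c^4 + 8*c^3*p - 8*c^2*p^2 - 96*c*p^3 + 144*p^4)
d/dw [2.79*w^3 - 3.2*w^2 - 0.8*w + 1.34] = 8.37*w^2 - 6.4*w - 0.8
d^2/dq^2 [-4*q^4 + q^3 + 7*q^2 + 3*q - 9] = -48*q^2 + 6*q + 14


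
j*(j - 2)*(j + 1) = j^3 - j^2 - 2*j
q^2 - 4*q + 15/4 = (q - 5/2)*(q - 3/2)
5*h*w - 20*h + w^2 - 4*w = (5*h + w)*(w - 4)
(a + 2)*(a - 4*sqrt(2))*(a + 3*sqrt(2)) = a^3 - sqrt(2)*a^2 + 2*a^2 - 24*a - 2*sqrt(2)*a - 48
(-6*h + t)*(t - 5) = -6*h*t + 30*h + t^2 - 5*t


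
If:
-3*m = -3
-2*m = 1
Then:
No Solution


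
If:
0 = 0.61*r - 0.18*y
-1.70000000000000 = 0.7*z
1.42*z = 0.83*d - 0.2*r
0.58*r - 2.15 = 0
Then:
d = -3.26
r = 3.71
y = 12.56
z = -2.43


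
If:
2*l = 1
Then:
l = 1/2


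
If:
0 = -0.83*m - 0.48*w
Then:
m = -0.578313253012048*w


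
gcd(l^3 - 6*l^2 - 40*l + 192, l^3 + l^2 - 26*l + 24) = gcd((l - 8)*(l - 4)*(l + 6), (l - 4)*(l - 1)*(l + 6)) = l^2 + 2*l - 24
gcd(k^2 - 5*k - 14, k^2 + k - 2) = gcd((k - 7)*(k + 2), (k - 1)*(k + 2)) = k + 2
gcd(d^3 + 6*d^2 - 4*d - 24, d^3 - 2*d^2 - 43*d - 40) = 1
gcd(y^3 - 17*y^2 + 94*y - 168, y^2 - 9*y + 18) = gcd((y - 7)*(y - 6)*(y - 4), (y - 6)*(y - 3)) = y - 6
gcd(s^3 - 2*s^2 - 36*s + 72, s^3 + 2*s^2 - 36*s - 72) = s^2 - 36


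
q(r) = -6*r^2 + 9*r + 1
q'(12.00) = -135.00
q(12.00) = -755.00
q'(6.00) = -63.00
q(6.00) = -161.00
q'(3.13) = -28.56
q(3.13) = -29.61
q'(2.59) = -22.08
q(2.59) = -15.94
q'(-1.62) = 28.44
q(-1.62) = -29.33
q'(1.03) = -3.36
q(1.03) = 3.90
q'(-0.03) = 9.36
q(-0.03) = 0.72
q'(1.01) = -3.12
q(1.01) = 3.97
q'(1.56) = -9.72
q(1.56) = 0.44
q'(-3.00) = 45.00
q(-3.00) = -80.00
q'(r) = 9 - 12*r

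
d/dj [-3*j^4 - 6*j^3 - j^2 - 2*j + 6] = -12*j^3 - 18*j^2 - 2*j - 2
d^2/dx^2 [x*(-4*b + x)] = 2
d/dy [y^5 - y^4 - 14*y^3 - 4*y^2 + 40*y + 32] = 5*y^4 - 4*y^3 - 42*y^2 - 8*y + 40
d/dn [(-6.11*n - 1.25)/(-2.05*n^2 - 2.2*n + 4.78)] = (12.5255*n^2 + 13.442*n - (4.1*n + 2.2)*(6.11*n + 1.25) - 29.2058)/(2.05*n^2 + 2.2*n - 4.78)^2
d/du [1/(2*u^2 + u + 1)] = (-4*u - 1)/(2*u^2 + u + 1)^2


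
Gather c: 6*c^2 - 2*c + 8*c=6*c^2 + 6*c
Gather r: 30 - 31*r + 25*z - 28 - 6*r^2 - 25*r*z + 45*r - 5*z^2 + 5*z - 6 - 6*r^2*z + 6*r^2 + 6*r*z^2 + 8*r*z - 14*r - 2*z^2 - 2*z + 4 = -6*r^2*z + r*(6*z^2 - 17*z) - 7*z^2 + 28*z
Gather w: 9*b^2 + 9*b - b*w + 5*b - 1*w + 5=9*b^2 + 14*b + w*(-b - 1) + 5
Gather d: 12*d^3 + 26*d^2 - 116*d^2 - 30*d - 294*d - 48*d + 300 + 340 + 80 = 12*d^3 - 90*d^2 - 372*d + 720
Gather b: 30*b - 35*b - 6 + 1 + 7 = 2 - 5*b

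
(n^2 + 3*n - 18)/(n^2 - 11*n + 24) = (n + 6)/(n - 8)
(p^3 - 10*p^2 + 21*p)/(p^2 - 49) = p*(p - 3)/(p + 7)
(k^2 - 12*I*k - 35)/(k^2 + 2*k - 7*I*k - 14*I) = (k - 5*I)/(k + 2)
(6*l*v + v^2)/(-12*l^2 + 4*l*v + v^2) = v/(-2*l + v)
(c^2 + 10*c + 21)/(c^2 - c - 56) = (c + 3)/(c - 8)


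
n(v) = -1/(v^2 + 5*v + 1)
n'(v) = -(-2*v - 5)/(v^2 + 5*v + 1)^2 = (2*v + 5)/(v^2 + 5*v + 1)^2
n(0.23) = -0.45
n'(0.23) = 1.13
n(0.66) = -0.21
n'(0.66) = 0.28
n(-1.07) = 0.31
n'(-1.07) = 0.28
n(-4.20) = 0.42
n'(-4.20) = -0.61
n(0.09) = -0.69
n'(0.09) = 2.44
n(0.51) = -0.26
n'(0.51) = 0.41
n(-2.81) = 0.19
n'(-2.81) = -0.02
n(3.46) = -0.03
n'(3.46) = 0.01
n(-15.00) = -0.00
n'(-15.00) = 0.00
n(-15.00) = -0.00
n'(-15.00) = 0.00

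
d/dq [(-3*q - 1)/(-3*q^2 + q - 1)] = (9*q^2 - 3*q - (3*q + 1)*(6*q - 1) + 3)/(3*q^2 - q + 1)^2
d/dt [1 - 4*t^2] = -8*t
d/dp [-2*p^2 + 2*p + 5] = 2 - 4*p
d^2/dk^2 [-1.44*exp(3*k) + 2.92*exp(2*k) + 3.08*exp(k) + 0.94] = (-12.96*exp(2*k) + 11.68*exp(k) + 3.08)*exp(k)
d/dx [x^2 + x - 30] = 2*x + 1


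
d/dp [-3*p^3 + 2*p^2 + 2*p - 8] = -9*p^2 + 4*p + 2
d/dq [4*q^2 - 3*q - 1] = 8*q - 3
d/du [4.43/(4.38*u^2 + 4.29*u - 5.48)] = (-38.8068*u - 19.0047)/(4.38*u^2 + 4.29*u - 5.48)^2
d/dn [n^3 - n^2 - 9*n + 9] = 3*n^2 - 2*n - 9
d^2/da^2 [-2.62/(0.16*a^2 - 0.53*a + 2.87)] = (0.134144*a^2 - 0.444352*a - 2.62*(0.32*a - 0.53)*(0.64*a - 1.06) + 2.406208)/(0.16*a^2 - 0.53*a + 2.87)^3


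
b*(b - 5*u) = b^2 - 5*b*u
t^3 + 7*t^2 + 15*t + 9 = (t + 1)*(t + 3)^2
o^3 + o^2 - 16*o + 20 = (o - 2)^2*(o + 5)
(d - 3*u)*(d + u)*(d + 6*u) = d^3 + 4*d^2*u - 15*d*u^2 - 18*u^3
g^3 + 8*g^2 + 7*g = g*(g + 1)*(g + 7)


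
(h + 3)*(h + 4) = h^2 + 7*h + 12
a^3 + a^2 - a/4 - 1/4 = (a - 1/2)*(a + 1/2)*(a + 1)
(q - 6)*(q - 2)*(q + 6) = q^3 - 2*q^2 - 36*q + 72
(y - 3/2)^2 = y^2 - 3*y + 9/4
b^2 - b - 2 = (b - 2)*(b + 1)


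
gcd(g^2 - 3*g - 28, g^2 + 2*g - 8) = g + 4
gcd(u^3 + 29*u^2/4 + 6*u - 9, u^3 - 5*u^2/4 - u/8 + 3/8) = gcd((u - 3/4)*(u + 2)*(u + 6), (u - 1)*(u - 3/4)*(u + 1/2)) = u - 3/4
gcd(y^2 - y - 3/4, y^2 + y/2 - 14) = 1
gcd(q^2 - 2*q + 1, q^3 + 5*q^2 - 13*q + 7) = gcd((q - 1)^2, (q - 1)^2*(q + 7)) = q^2 - 2*q + 1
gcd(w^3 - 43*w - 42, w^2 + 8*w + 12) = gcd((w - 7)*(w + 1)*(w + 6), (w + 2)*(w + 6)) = w + 6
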